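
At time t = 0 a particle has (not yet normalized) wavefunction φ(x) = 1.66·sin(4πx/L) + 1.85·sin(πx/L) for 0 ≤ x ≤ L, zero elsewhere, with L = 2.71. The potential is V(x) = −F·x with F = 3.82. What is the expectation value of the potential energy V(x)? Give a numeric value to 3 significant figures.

⟨V⟩ = ∫ V(x)·|φ|² dx / ∫|φ|² dx.
On 0 ≤ x ≤ L (j ≠ l): ∫sin²(jπx/L) dx = L/2, ∫sin(jπx/L)·sin(lπx/L) dx = 0; diagonal moments ∫x·sin²(jπx/L) dx = L²/4, ∫x²·sin²(jπx/L) dx = L³·(1/6 − 1/(4j²π²)); cross terms ∫x·sin(jπx/L)·sin(lπx/L) dx = 0 for j + l even and −4jlL²/(π²(j² − l²)²) for j + l odd, ∫x²·sin(jπx/L)·sin(lπx/L) dx = (−1)^(j+l)·4jlL³/(π²(j² − l²)²); higher powers the same way via product-to-sum and parts.
State is unnormalized: ∫|φ|² dx = 8.3713, and ∫φ*·V(x)·φ dx = -42.089, so ⟨V⟩ = -42.089 / 8.3713.
⟨V⟩ = -5.0278.

-5.03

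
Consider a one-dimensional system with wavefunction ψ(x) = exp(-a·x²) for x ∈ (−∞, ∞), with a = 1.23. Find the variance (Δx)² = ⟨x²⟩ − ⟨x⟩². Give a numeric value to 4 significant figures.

0.2033

Compute ⟨x⟩ and ⟨x²⟩ separately, then (Δx)² = ⟨x²⟩ − ⟨x⟩².
Gaussian moments: ∫x^(2j)·e^(−2ax²) dx = (2j−1)!!/(4a)^j · √(π/(2a)), odd powers integrate to 0; here √(π/(2a)) = 1.1301.
Normalization: ∫|ψ|² dx = 1.1301.
⟨x⟩ = 0.0000 and ⟨x²⟩ = 0.20325.
(Δx)² = 0.20325 − (0.0000)² = 0.20325.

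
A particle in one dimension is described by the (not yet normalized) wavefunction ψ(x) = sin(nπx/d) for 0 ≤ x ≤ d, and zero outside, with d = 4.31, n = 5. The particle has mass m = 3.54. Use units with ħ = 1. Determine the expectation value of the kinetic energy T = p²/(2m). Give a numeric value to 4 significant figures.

1.876

T = −(ħ²/2m) d²/dx², so ⟨T⟩ = −(ħ²/2m) ∫ ψ*·ψ'' dx / ∫|ψ|² dx; with m = 3.54.
d/dx sin(nπx/d) = (nπ/d)·cos(nπx/d) and d²/dx² sin(nπx/d) = −(nπ/d)²·sin(nπx/d); on 0 ≤ x ≤ d, ∫sin²(nπx/d) dx = d/2 and ∫sin(nπx/d)·cos(nπx/d) dx = 0.
State is unnormalized: ∫|ψ|² dx = 2.1550, and ∫ψ*·(−ħ²/2m · ψ'') dx = 4.0430, so ⟨T⟩ = 4.0430 / 2.1550.
⟨T⟩ = 1.8761.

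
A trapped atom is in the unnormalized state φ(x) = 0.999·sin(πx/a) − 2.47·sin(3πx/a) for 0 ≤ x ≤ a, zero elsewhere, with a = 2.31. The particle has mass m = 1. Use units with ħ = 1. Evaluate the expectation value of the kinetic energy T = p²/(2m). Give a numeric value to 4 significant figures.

T = −(ħ²/2m) d²/dx², so ⟨T⟩ = −(ħ²/2m) ∫ φ*·φ'' dx / ∫|φ|² dx; with m = 1.
d²/dx² sin(jπx/a) = −(jπ/a)²·sin(jπx/a); on 0 ≤ x ≤ a, ∫sin²(jπx/a) dx = a/2 and ∫sin(jπx/a)·sin(lπx/a) dx = 0 for j ≠ l, so only diagonal terms survive in ∫|φ|² and ∫φ·φ″; ∫φ·φ′ dx = [φ²/2] between the walls = 0.
State is unnormalized: ∫|φ|² dx = 8.1992, and ∫φ*·(−ħ²/2m · φ'') dx = 59.715, so ⟨T⟩ = 59.715 / 8.1992.
⟨T⟩ = 7.2831.

7.283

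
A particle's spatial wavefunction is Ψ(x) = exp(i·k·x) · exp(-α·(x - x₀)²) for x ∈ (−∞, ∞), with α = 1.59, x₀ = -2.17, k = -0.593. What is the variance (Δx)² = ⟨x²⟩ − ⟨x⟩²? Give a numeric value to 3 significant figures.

0.157

Compute ⟨x⟩ and ⟨x²⟩ separately, then (Δx)² = ⟨x²⟩ − ⟨x⟩².
Gaussian moments (u = x − x₀): ∫u^(2j)·e^(−2αu²) du = (2j−1)!!/(4α)^j · √(π/(2α)), odd powers integrate to 0; here √(π/(2α)) = 0.99394.
Normalization: ∫|Ψ|² dx = 0.99394.
⟨x⟩ = -2.1700 and ⟨x²⟩ = 4.8661.
(Δx)² = 4.8661 − (-2.1700)² = 0.15723.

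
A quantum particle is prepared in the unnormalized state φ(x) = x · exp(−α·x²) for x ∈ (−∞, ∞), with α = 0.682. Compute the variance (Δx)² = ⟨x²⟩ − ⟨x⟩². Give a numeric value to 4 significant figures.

Compute ⟨x⟩ and ⟨x²⟩ separately, then (Δx)² = ⟨x²⟩ − ⟨x⟩².
Expand each integrand as polynomial × e^(−2αx²) and use ∫x^(2j)·e^(−2αx²) dx = (2j−1)!!/(4α)^j · √(π/(2α)), odd powers → 0; here √(π/(2α)) = 1.5176.
Normalization: ∫|φ|² dx = 0.55632.
⟨x⟩ = 0.0000 and ⟨x²⟩ = 1.0997.
(Δx)² = 1.0997 − (0.0000)² = 1.0997.

1.100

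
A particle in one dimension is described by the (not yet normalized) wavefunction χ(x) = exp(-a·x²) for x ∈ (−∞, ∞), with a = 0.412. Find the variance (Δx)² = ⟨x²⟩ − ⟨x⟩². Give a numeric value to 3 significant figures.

Compute ⟨x⟩ and ⟨x²⟩ separately, then (Δx)² = ⟨x²⟩ − ⟨x⟩².
Gaussian moments: ∫x^(2j)·e^(−2ax²) dx = (2j−1)!!/(4a)^j · √(π/(2a)), odd powers integrate to 0; here √(π/(2a)) = 1.9526.
Normalization: ∫|χ|² dx = 1.9526.
⟨x⟩ = 0.0000 and ⟨x²⟩ = 0.60680.
(Δx)² = 0.60680 − (0.0000)² = 0.60680.

0.607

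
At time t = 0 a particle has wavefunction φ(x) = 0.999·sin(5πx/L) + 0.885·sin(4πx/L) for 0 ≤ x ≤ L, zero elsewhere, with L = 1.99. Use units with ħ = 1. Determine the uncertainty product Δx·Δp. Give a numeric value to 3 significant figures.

2.93

Δx = √(⟨x²⟩−⟨x⟩²), Δp = √(⟨p²⟩−⟨p⟩²).
On 0 ≤ x ≤ L (j ≠ l): ∫sin²(jπx/L) dx = L/2, ∫sin(jπx/L)·sin(lπx/L) dx = 0; diagonal moments ∫x·sin²(jπx/L) dx = L²/4, ∫x²·sin²(jπx/L) dx = L³·(1/6 − 1/(4j²π²)); cross terms ∫x·sin(jπx/L)·sin(lπx/L) dx = 0 for j + l even and −4jlL²/(π²(j² − l²)²) for j + l odd, ∫x²·sin(jπx/L)·sin(lπx/L) dx = (−1)^(j+l)·4jlL³/(π²(j² − l²)²); higher powers the same way via product-to-sum and parts. d²/dx² sin(jπx/L) = −(jπ/L)²·sin(jπx/L); on 0 ≤ x ≤ L, ∫sin²(jπx/L) dx = L/2 and ∫sin(jπx/L)·sin(lπx/L) dx = 0 for j ≠ l, so only diagonal terms survive in ∫|φ|² and ∫φ·φ″; ∫φ·φ′ dx = [φ²/2] between the walls = 0.
Normalization: ∫|φ|² dx = 1.7723.
⟨x⟩ = 0.59963, ⟨x²⟩ = 0.52323 ⇒ Δx = 0.40457.
⟨p⟩ = 0.0000, ⟨p²⟩ = 52.444 ⇒ Δp = 7.2418.
Δx·Δp = 2.9298.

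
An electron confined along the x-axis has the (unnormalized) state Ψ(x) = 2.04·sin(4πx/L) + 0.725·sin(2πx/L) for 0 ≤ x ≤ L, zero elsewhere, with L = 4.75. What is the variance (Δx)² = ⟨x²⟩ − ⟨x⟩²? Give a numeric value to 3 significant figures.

2.43

Compute ⟨x⟩ and ⟨x²⟩ separately, then (Δx)² = ⟨x²⟩ − ⟨x⟩².
On 0 ≤ x ≤ L (j ≠ l): ∫sin²(jπx/L) dx = L/2, ∫sin(jπx/L)·sin(lπx/L) dx = 0; diagonal moments ∫x·sin²(jπx/L) dx = L²/4, ∫x²·sin²(jπx/L) dx = L³·(1/6 − 1/(4j²π²)); cross terms ∫x·sin(jπx/L)·sin(lπx/L) dx = 0 for j + l even and −4jlL²/(π²(j² − l²)²) for j + l odd, ∫x²·sin(jπx/L)·sin(lπx/L) dx = (−1)^(j+l)·4jlL³/(π²(j² − l²)²); higher powers the same way via product-to-sum and parts.
Normalization: ∫|Ψ|² dx = 11.132.
⟨x⟩ = 2.3750 and ⟨x²⟩ = 8.0666.
(Δx)² = 8.0666 − (2.3750)² = 2.4259.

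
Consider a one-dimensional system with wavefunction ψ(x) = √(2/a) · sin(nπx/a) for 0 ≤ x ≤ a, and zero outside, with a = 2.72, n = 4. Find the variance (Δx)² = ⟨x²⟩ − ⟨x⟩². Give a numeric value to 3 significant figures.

0.593

Compute ⟨x⟩ and ⟨x²⟩ separately, then (Δx)² = ⟨x²⟩ − ⟨x⟩².
With sin²θ = (1 − cos2θ)/2 on 0 ≤ x ≤ a: ∫sin²(nπx/a) dx = a/2, ∫x·sin²(nπx/a) dx = a²/4, ∫x²·sin²(nπx/a) dx = a³·(1/6 − 1/(4n²π²)); higher powers xᵏ the same way, integrating xᵏ·cos(2nπx/a) by parts.
⟨x⟩ = 1.3600 and ⟨x²⟩ = 2.4427.
(Δx)² = 2.4427 − (1.3600)² = 0.59311.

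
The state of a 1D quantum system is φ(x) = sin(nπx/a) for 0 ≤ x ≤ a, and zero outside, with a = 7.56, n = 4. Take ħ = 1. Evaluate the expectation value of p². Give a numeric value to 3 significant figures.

2.76

p² φ = −ħ² d²φ/dx²; ⟨p²⟩ = −ħ² ∫ φ*·φ'' dx / ∫|φ|² dx.
d/dx sin(nπx/a) = (nπ/a)·cos(nπx/a) and d²/dx² sin(nπx/a) = −(nπ/a)²·sin(nπx/a); on 0 ≤ x ≤ a, ∫sin²(nπx/a) dx = a/2 and ∫sin(nπx/a)·cos(nπx/a) dx = 0.
State is unnormalized: ∫|φ|² dx = 3.7800, and ∫φ*·(−ħ² φ'') dx = 10.444, so ⟨p²⟩ = 10.444 / 3.7800.
⟨p²⟩ = 2.7630.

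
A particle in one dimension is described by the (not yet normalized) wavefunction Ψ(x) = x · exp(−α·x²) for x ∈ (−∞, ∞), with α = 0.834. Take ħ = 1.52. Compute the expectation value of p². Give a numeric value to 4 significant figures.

5.781

p² Ψ = −ħ² d²Ψ/dx²; ⟨p²⟩ = −ħ² ∫ Ψ*·Ψ'' dx / ∫|Ψ|² dx.
Expand each integrand as polynomial × e^(−2αx²) and use ∫x^(2j)·e^(−2αx²) dx = (2j−1)!!/(4α)^j · √(π/(2α)), odd powers → 0; here √(π/(2α)) = 1.3724. Differentiate with the product rule, d/dx e^(−αx²) = −2αx·e^(−αx²).
State is unnormalized: ∫|Ψ|² dx = 0.41139, and ∫Ψ*·(−ħ² Ψ'') dx = 2.3781, so ⟨p²⟩ = 2.3781 / 0.41139.
⟨p²⟩ = 5.7806.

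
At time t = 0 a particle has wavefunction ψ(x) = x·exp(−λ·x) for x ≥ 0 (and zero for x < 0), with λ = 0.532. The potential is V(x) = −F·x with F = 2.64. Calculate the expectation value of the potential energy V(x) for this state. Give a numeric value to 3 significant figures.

⟨V⟩ = ∫ V(x)·|ψ|² dx / ∫|ψ|² dx.
Every integrand reduces to terms xʲ·e^(−2λx) on [0, ∞); use ∫₀^∞ xʲ·e^(−2λx) dx = j!/(2λ)^(j+1).
State is unnormalized: ∫|ψ|² dx = 1.6604, and ∫ψ*·V(x)·ψ dx = -12.359, so ⟨V⟩ = -12.359 / 1.6604.
⟨V⟩ = -7.4436.

-7.44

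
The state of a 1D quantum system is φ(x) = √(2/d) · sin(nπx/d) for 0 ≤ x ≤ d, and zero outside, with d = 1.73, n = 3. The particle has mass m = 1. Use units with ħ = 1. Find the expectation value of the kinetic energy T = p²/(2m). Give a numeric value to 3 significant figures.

14.8

T = −(ħ²/2m) d²/dx², so ⟨T⟩ = −(ħ²/2m) ∫ φ*·φ'' dx; with m = 1.
d/dx sin(nπx/d) = (nπ/d)·cos(nπx/d) and d²/dx² sin(nπx/d) = −(nπ/d)²·sin(nπx/d); on 0 ≤ x ≤ d, ∫sin²(nπx/d) dx = d/2 and ∫sin(nπx/d)·cos(nπx/d) dx = 0.
⟨T⟩ = 14.840.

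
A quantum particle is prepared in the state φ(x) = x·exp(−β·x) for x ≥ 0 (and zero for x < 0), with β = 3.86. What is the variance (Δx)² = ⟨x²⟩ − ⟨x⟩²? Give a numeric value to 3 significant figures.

Compute ⟨x⟩ and ⟨x²⟩ separately, then (Δx)² = ⟨x²⟩ − ⟨x⟩².
Every integrand reduces to terms xʲ·e^(−2βx) on [0, ∞); use ∫₀^∞ xʲ·e^(−2βx) dx = j!/(2β)^(j+1).
Normalization: ∫|φ|² dx = 0.0043469.
⟨x⟩ = 0.38860 and ⟨x²⟩ = 0.20135.
(Δx)² = 0.20135 − (0.38860)² = 0.050337.

0.0503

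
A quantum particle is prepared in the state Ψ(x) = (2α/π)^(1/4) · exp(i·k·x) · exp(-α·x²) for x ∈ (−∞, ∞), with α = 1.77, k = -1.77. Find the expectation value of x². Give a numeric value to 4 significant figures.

0.1412

⟨x²⟩ = ∫ x²·|Ψ|² dx (integrals over the domain).
Gaussian moments: ∫x^(2j)·e^(−2αx²) dx = (2j−1)!!/(4α)^j · √(π/(2α)), odd powers integrate to 0; here √(π/(2α)) = 0.94205.
⟨x²⟩ = 0.14124.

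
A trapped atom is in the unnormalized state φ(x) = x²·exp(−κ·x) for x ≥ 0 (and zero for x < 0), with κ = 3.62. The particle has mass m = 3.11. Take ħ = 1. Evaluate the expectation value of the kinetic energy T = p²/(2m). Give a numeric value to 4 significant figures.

T = −(ħ²/2m) d²/dx², so ⟨T⟩ = −(ħ²/2m) ∫ φ*·φ'' dx / ∫|φ|² dx; with m = 3.11.
Differentiate x²·exp(−κ·x) with the product rule; every integrand then reduces to terms xʲ·e^(−2κx) on [0, ∞), with ∫₀^∞ xʲ·e^(−2κx) dx = j!/(2κ)^(j+1).
State is unnormalized: ∫|φ|² dx = 0.0012065, and ∫φ*·(−ħ²/2m · φ'') dx = 0.00084727, so ⟨T⟩ = 0.00084727 / 0.0012065.
⟨T⟩ = 0.70227.

0.7023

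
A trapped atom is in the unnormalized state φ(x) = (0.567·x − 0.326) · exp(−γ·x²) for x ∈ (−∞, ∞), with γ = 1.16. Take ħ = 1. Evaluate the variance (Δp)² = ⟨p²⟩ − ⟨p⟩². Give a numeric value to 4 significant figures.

Compute ⟨p⟩ and ⟨p²⟩ separately; (Δp)² = ⟨p²⟩ − ⟨p⟩².
Expand each integrand as polynomial × e^(−2γx²) and use ∫x^(2j)·e^(−2γx²) dx = (2j−1)!!/(4γ)^j · √(π/(2γ)), odd powers → 0; here √(π/(2γ)) = 1.1637. Differentiate with the product rule, d/dx e^(−γx²) = −2γx·e^(−γx²).
Normalization: ∫|φ|² dx = 0.20430.
⟨p⟩ = 0.0000 and ⟨p²⟩ = 2.0756.
(Δp)² = 2.0756 − (0.0000)² = 2.0756.

2.076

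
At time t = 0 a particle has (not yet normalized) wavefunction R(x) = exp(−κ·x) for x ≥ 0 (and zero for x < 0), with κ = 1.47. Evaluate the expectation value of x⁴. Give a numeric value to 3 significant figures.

0.321

⟨x⁴⟩ = ∫ x⁴·|R|² dx / ∫|R|² dx (integrals over the domain).
Every integrand reduces to terms xʲ·e^(−2κx) on [0, ∞); use ∫₀^∞ xʲ·e^(−2κx) dx = j!/(2κ)^(j+1).
State is unnormalized: ∫|R|² dx = 0.34014, and ∫R*·x⁴·R dx = 0.10926, so ⟨x⁴⟩ = 0.10926 / 0.34014.
⟨x⁴⟩ = 0.32123.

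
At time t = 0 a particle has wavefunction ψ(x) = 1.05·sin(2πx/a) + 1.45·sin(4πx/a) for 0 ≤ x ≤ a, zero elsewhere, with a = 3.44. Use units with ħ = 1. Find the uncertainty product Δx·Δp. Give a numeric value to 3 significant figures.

3.74

Δx = √(⟨x²⟩−⟨x⟩²), Δp = √(⟨p²⟩−⟨p⟩²).
On 0 ≤ x ≤ a (j ≠ l): ∫sin²(jπx/a) dx = a/2, ∫sin(jπx/a)·sin(lπx/a) dx = 0; diagonal moments ∫x·sin²(jπx/a) dx = a²/4, ∫x²·sin²(jπx/a) dx = a³·(1/6 − 1/(4j²π²)); cross terms ∫x·sin(jπx/a)·sin(lπx/a) dx = 0 for j + l even and −4jla²/(π²(j² − l²)²) for j + l odd, ∫x²·sin(jπx/a)·sin(lπx/a) dx = (−1)^(j+l)·4jla³/(π²(j² − l²)²); higher powers the same way via product-to-sum and parts. d²/dx² sin(jπx/a) = −(jπ/a)²·sin(jπx/a); on 0 ≤ x ≤ a, ∫sin²(jπx/a) dx = a/2 and ∫sin(jπx/a)·sin(lπx/a) dx = 0 for j ≠ l, so only diagonal terms survive in ∫|ψ|² and ∫ψ·ψ″; ∫ψ·ψ′ dx = [ψ²/2] between the walls = 0.
Normalization: ∫|ψ|² dx = 5.5126.
⟨x⟩ = 1.7200, ⟨x²⟩ = 4.3747 ⇒ Δx = 1.1901.
⟨p⟩ = 0.0000, ⟨p²⟩ = 9.9017 ⇒ Δp = 3.1467.
Δx·Δp = 3.7448.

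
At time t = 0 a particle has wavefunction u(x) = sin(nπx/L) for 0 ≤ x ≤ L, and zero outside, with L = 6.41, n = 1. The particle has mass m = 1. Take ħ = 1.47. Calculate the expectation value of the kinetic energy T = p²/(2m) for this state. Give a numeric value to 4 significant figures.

0.2595

T = −(ħ²/2m) d²/dx², so ⟨T⟩ = −(ħ²/2m) ∫ u*·u'' dx / ∫|u|² dx; with m = 1.
d/dx sin(nπx/L) = (nπ/L)·cos(nπx/L) and d²/dx² sin(nπx/L) = −(nπ/L)²·sin(nπx/L); on 0 ≤ x ≤ L, ∫sin²(nπx/L) dx = L/2 and ∫sin(nπx/L)·cos(nπx/L) dx = 0.
State is unnormalized: ∫|u|² dx = 3.2050, and ∫u*·(−ħ²/2m · u'') dx = 0.83180, so ⟨T⟩ = 0.83180 / 3.2050.
⟨T⟩ = 0.25953.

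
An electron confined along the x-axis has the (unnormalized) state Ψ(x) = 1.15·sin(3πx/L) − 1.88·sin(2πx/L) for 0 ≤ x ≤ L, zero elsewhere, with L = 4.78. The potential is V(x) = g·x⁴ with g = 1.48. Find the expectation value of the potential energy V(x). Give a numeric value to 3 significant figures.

237.

⟨V⟩ = ∫ V(x)·|Ψ|² dx / ∫|Ψ|² dx.
On 0 ≤ x ≤ L (j ≠ l): ∫sin²(jπx/L) dx = L/2, ∫sin(jπx/L)·sin(lπx/L) dx = 0; diagonal moments ∫x·sin²(jπx/L) dx = L²/4, ∫x²·sin²(jπx/L) dx = L³·(1/6 − 1/(4j²π²)); cross terms ∫x·sin(jπx/L)·sin(lπx/L) dx = 0 for j + l even and −4jlL²/(π²(j² − l²)²) for j + l odd, ∫x²·sin(jπx/L)·sin(lπx/L) dx = (−1)^(j+l)·4jlL³/(π²(j² − l²)²); higher powers the same way via product-to-sum and parts.
State is unnormalized: ∫|Ψ|² dx = 11.608, and ∫Ψ*·V(x)·Ψ dx = 2750.2, so ⟨V⟩ = 2750.2 / 11.608.
⟨V⟩ = 236.92.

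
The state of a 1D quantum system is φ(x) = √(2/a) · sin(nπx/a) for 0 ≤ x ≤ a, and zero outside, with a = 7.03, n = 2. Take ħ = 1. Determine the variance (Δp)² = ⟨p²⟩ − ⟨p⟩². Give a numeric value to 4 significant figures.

0.7988

Compute ⟨p⟩ and ⟨p²⟩ separately; (Δp)² = ⟨p²⟩ − ⟨p⟩².
d/dx sin(nπx/a) = (nπ/a)·cos(nπx/a) and d²/dx² sin(nπx/a) = −(nπ/a)²·sin(nπx/a); on 0 ≤ x ≤ a, ∫sin²(nπx/a) dx = a/2 and ∫sin(nπx/a)·cos(nπx/a) dx = 0.
⟨p⟩ = 0.0000 and ⟨p²⟩ = 0.79882.
(Δp)² = 0.79882 − (0.0000)² = 0.79882.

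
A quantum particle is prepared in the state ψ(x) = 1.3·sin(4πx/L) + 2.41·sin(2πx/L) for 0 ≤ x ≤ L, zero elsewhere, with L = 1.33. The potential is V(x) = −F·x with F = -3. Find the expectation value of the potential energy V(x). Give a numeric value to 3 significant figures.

2.00

⟨V⟩ = ∫ V(x)·|ψ|² dx / ∫|ψ|² dx.
On 0 ≤ x ≤ L (j ≠ l): ∫sin²(jπx/L) dx = L/2, ∫sin(jπx/L)·sin(lπx/L) dx = 0; diagonal moments ∫x·sin²(jπx/L) dx = L²/4, ∫x²·sin²(jπx/L) dx = L³·(1/6 − 1/(4j²π²)); cross terms ∫x·sin(jπx/L)·sin(lπx/L) dx = 0 for j + l even and −4jlL²/(π²(j² − l²)²) for j + l odd, ∫x²·sin(jπx/L)·sin(lπx/L) dx = (−1)^(j+l)·4jlL³/(π²(j² − l²)²); higher powers the same way via product-to-sum and parts.
State is unnormalized: ∫|ψ|² dx = 4.9862, and ∫ψ*·V(x)·ψ dx = 9.9475, so ⟨V⟩ = 9.9475 / 4.9862.
⟨V⟩ = 1.9950.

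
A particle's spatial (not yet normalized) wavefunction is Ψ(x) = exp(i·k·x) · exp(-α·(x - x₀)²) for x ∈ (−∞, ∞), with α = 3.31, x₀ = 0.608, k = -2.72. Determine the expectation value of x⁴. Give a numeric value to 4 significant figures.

0.3213

⟨x⁴⟩ = ∫ x⁴·|Ψ|² dx / ∫|Ψ|² dx (integrals over the domain).
Gaussian moments (u = x − x₀): ∫u^(2j)·e^(−2αu²) du = (2j−1)!!/(4α)^j · √(π/(2α)), odd powers integrate to 0; here √(π/(2α)) = 0.68888.
State is unnormalized: ∫|Ψ|² dx = 0.68888, and ∫Ψ*·x⁴·Ψ dx = 0.22133, so ⟨x⁴⟩ = 0.22133 / 0.68888.
⟨x⁴⟩ = 0.32129.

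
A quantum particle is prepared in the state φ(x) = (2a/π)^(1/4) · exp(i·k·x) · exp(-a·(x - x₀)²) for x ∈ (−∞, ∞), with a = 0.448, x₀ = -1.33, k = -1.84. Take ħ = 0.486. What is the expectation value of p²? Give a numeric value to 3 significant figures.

p² φ = −ħ² d²φ/dx²; ⟨p²⟩ = −ħ² ∫ φ*·φ'' dx.
Gaussian moments (u = x − x₀): ∫u^(2j)·e^(−2au²) du = (2j−1)!!/(4a)^j · √(π/(2a)), odd powers integrate to 0; here √(π/(2a)) = 1.8725. Derivatives: φ′ = (ik − 2au)·φ, φ″ = ((ik − 2au)² − 2a)·φ; the odd-in-u pieces drop out.
⟨p²⟩ = 0.90548.

0.905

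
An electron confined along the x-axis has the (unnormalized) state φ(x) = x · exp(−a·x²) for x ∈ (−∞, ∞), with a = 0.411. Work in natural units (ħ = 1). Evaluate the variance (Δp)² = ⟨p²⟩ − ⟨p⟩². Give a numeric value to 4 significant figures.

Compute ⟨p⟩ and ⟨p²⟩ separately; (Δp)² = ⟨p²⟩ − ⟨p⟩².
Expand each integrand as polynomial × e^(−2ax²) and use ∫x^(2j)·e^(−2ax²) dx = (2j−1)!!/(4a)^j · √(π/(2a)), odd powers → 0; here √(π/(2a)) = 1.9550. Differentiate with the product rule, d/dx e^(−ax²) = −2ax·e^(−ax²).
Normalization: ∫|φ|² dx = 1.1892.
⟨p⟩ = 0.0000 and ⟨p²⟩ = 1.2330.
(Δp)² = 1.2330 − (0.0000)² = 1.2330.

1.233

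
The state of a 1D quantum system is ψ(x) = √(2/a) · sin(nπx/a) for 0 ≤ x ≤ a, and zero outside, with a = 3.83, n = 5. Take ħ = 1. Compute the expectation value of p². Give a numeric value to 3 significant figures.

p² ψ = −ħ² d²ψ/dx²; ⟨p²⟩ = −ħ² ∫ ψ*·ψ'' dx.
d/dx sin(nπx/a) = (nπ/a)·cos(nπx/a) and d²/dx² sin(nπx/a) = −(nπ/a)²·sin(nπx/a); on 0 ≤ x ≤ a, ∫sin²(nπx/a) dx = a/2 and ∫sin(nπx/a)·cos(nπx/a) dx = 0.
⟨p²⟩ = 16.821.

16.8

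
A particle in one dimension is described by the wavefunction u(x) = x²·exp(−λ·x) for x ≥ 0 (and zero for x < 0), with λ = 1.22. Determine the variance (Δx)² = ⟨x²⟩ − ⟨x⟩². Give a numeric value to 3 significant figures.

Compute ⟨x⟩ and ⟨x²⟩ separately, then (Δx)² = ⟨x²⟩ − ⟨x⟩².
Every integrand reduces to terms xʲ·e^(−2λx) on [0, ∞); use ∫₀^∞ xʲ·e^(−2λx) dx = j!/(2λ)^(j+1).
Normalization: ∫|u|² dx = 0.27750.
⟨x⟩ = 2.0492 and ⟨x²⟩ = 5.0390.
(Δx)² = 5.0390 − (2.0492)² = 0.83983.

0.840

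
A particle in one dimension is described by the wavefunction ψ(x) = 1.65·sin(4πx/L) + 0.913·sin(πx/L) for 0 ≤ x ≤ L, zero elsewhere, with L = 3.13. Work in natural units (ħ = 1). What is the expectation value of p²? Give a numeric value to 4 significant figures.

12.58

p² ψ = −ħ² d²ψ/dx²; ⟨p²⟩ = −ħ² ∫ ψ*·ψ'' dx / ∫|ψ|² dx.
d²/dx² sin(jπx/L) = −(jπ/L)²·sin(jπx/L); on 0 ≤ x ≤ L, ∫sin²(jπx/L) dx = L/2 and ∫sin(jπx/L)·sin(lπx/L) dx = 0 for j ≠ l, so only diagonal terms survive in ∫|ψ|² and ∫ψ·ψ″; ∫ψ·ψ′ dx = [ψ²/2] between the walls = 0.
State is unnormalized: ∫|ψ|² dx = 5.5652, and ∫ψ*·(−ħ² ψ'') dx = 69.992, so ⟨p²⟩ = 69.992 / 5.5652.
⟨p²⟩ = 12.577.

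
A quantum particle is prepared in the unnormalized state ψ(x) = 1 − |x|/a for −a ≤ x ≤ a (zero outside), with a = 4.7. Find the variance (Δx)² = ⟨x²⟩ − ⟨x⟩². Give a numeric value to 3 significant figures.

2.21

Compute ⟨x⟩ and ⟨x²⟩ separately, then (Δx)² = ⟨x²⟩ − ⟨x⟩².
ψ is even, so ∫ over [−a, a] = 2∫₀ᵃ with ψ = 1 − x/a there: ∫₀ᵃ (1 − x/a)² dx = a/3, ∫₀ᵃ x²(1 − x/a)² dx = a³/30, ∫₀ᵃ x⁴(1 − x/a)² dx = a⁵/105.
Normalization: ∫|ψ|² dx = 3.1333.
⟨x⟩ = 0.0000 and ⟨x²⟩ = 2.2090.
(Δx)² = 2.2090 − (0.0000)² = 2.2090.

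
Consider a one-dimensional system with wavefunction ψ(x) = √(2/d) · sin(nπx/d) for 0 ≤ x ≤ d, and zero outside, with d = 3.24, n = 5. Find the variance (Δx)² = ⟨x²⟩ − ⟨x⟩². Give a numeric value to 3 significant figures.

Compute ⟨x⟩ and ⟨x²⟩ separately, then (Δx)² = ⟨x²⟩ − ⟨x⟩².
With sin²θ = (1 − cos2θ)/2 on 0 ≤ x ≤ d: ∫sin²(nπx/d) dx = d/2, ∫x·sin²(nπx/d) dx = d²/4, ∫x²·sin²(nπx/d) dx = d³·(1/6 − 1/(4n²π²)); higher powers xᵏ the same way, integrating xᵏ·cos(2nπx/d) by parts.
⟨x⟩ = 1.6200 and ⟨x²⟩ = 3.4779.
(Δx)² = 3.4779 − (1.6200)² = 0.85353.

0.854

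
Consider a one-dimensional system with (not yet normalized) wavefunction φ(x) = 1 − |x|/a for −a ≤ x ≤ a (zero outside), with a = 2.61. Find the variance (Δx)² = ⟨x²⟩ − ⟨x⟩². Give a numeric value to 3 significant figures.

Compute ⟨x⟩ and ⟨x²⟩ separately, then (Δx)² = ⟨x²⟩ − ⟨x⟩².
φ is even, so ∫ over [−a, a] = 2∫₀ᵃ with φ = 1 − x/a there: ∫₀ᵃ (1 − x/a)² dx = a/3, ∫₀ᵃ x²(1 − x/a)² dx = a³/30, ∫₀ᵃ x⁴(1 − x/a)² dx = a⁵/105.
Normalization: ∫|φ|² dx = 1.7400.
⟨x⟩ = 0.0000 and ⟨x²⟩ = 0.68121.
(Δx)² = 0.68121 − (0.0000)² = 0.68121.

0.681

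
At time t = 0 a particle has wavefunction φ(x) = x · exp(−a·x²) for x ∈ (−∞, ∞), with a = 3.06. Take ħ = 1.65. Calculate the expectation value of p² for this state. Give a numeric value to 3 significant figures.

25.0

p² φ = −ħ² d²φ/dx²; ⟨p²⟩ = −ħ² ∫ φ*·φ'' dx / ∫|φ|² dx.
Expand each integrand as polynomial × e^(−2ax²) and use ∫x^(2j)·e^(−2ax²) dx = (2j−1)!!/(4a)^j · √(π/(2a)), odd powers → 0; here √(π/(2a)) = 0.71647. Differentiate with the product rule, d/dx e^(−ax²) = −2ax·e^(−ax²).
State is unnormalized: ∫|φ|² dx = 0.058535, and ∫φ*·(−ħ² φ'') dx = 1.4629, so ⟨p²⟩ = 1.4629 / 0.058535.
⟨p²⟩ = 24.993.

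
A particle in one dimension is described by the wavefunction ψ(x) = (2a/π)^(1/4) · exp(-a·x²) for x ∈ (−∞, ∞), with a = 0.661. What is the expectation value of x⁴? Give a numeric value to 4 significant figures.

0.4291

⟨x⁴⟩ = ∫ x⁴·|ψ|² dx (integrals over the domain).
Gaussian moments: ∫x^(2j)·e^(−2ax²) dx = (2j−1)!!/(4a)^j · √(π/(2a)), odd powers integrate to 0; here √(π/(2a)) = 1.5416.
⟨x⁴⟩ = 0.42914.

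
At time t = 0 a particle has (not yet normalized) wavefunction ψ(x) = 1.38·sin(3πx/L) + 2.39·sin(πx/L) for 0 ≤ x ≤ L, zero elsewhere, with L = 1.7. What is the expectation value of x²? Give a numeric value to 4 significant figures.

⟨x²⟩ = ∫ x²·|ψ|² dx / ∫|ψ|² dx (integrals over the domain).
On 0 ≤ x ≤ L (j ≠ l): ∫sin²(jπx/L) dx = L/2, ∫sin(jπx/L)·sin(lπx/L) dx = 0; diagonal moments ∫x·sin²(jπx/L) dx = L²/4, ∫x²·sin²(jπx/L) dx = L³·(1/6 − 1/(4j²π²)); cross terms ∫x·sin(jπx/L)·sin(lπx/L) dx = 0 for j + l even and −4jlL²/(π²(j² − l²)²) for j + l odd, ∫x²·sin(jπx/L)·sin(lπx/L) dx = (−1)^(j+l)·4jlL³/(π²(j² − l²)²); higher powers the same way via product-to-sum and parts.
State is unnormalized: ∫|ψ|² dx = 6.4740, and ∫ψ*·x²·ψ dx = 6.1151, so ⟨x²⟩ = 6.1151 / 6.4740.
⟨x²⟩ = 0.94456.

0.9446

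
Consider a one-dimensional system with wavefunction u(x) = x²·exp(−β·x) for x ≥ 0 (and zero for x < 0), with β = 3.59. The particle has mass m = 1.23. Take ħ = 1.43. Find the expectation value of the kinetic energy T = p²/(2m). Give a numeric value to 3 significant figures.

3.57

T = −(ħ²/2m) d²/dx², so ⟨T⟩ = −(ħ²/2m) ∫ u*·u'' dx / ∫|u|² dx; with m = 1.23.
Differentiate x²·exp(−β·x) with the product rule; every integrand then reduces to terms xʲ·e^(−2βx) on [0, ∞), with ∫₀^∞ xʲ·e^(−2βx) dx = j!/(2β)^(j+1).
State is unnormalized: ∫|u|² dx = 0.0012577, and ∫u*·(−ħ²/2m · u'') dx = 0.0044915, so ⟨T⟩ = 0.0044915 / 0.0012577.
⟨T⟩ = 3.5711.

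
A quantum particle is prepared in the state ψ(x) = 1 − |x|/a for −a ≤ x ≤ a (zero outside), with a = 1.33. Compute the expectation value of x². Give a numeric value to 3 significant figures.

⟨x²⟩ = ∫ x²·|ψ|² dx / ∫|ψ|² dx (integrals over the domain).
ψ is even, so ∫ over [−a, a] = 2∫₀ᵃ with ψ = 1 − x/a there: ∫₀ᵃ (1 − x/a)² dx = a/3, ∫₀ᵃ x²(1 − x/a)² dx = a³/30, ∫₀ᵃ x⁴(1 − x/a)² dx = a⁵/105.
State is unnormalized: ∫|ψ|² dx = 0.88667, and ∫ψ*·x²·ψ dx = 0.15684, so ⟨x²⟩ = 0.15684 / 0.88667.
⟨x²⟩ = 0.17689.

0.177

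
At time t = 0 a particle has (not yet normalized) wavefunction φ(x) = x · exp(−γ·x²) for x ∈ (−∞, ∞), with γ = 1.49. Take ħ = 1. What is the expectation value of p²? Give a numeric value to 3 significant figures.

p² φ = −ħ² d²φ/dx²; ⟨p²⟩ = −ħ² ∫ φ*·φ'' dx / ∫|φ|² dx.
Expand each integrand as polynomial × e^(−2γx²) and use ∫x^(2j)·e^(−2γx²) dx = (2j−1)!!/(4γ)^j · √(π/(2γ)), odd powers → 0; here √(π/(2γ)) = 1.0268. Differentiate with the product rule, d/dx e^(−γx²) = −2γx·e^(−γx²).
State is unnormalized: ∫|φ|² dx = 0.17227, and ∫φ*·(−ħ² φ'') dx = 0.77007, so ⟨p²⟩ = 0.77007 / 0.17227.
⟨p²⟩ = 4.4700.

4.47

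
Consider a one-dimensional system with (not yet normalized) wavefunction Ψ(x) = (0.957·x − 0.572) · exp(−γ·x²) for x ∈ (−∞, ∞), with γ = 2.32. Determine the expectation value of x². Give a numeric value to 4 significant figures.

⟨x²⟩ = ∫ x²·|Ψ|² dx / ∫|Ψ|² dx (integrals over the domain).
Expand each integrand as polynomial × e^(−2γx²) and use ∫x^(2j)·e^(−2γx²) dx = (2j−1)!!/(4γ)^j · √(π/(2γ)), odd powers → 0; here √(π/(2γ)) = 0.82284.
State is unnormalized: ∫|Ψ|² dx = 0.35043, and ∫Ψ*·x²·Ψ dx = 0.055263, so ⟨x²⟩ = 0.055263 / 0.35043.
⟨x²⟩ = 0.15770.

0.1577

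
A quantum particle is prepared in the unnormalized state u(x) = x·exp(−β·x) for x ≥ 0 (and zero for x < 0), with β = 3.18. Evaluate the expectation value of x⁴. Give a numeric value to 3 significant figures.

0.220

⟨x⁴⟩ = ∫ x⁴·|u|² dx / ∫|u|² dx (integrals over the domain).
Every integrand reduces to terms xʲ·e^(−2βx) on [0, ∞); use ∫₀^∞ xʲ·e^(−2βx) dx = j!/(2β)^(j+1).
State is unnormalized: ∫|u|² dx = 0.0077743, and ∫u*·x⁴·u dx = 0.0017105, so ⟨x⁴⟩ = 0.0017105 / 0.0077743.
⟨x⁴⟩ = 0.22003.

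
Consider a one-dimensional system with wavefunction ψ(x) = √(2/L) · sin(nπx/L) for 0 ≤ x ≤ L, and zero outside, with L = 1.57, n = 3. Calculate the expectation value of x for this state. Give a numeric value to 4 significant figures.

⟨x⟩ = ∫ x·|ψ|² dx (integrals over the domain).
With sin²θ = (1 − cos2θ)/2 on 0 ≤ x ≤ L: ∫sin²(nπx/L) dx = L/2, ∫x·sin²(nπx/L) dx = L²/4, ∫x²·sin²(nπx/L) dx = L³·(1/6 − 1/(4n²π²)); higher powers xᵏ the same way, integrating xᵏ·cos(2nπx/L) by parts.
⟨x⟩ = 0.78500.

0.7850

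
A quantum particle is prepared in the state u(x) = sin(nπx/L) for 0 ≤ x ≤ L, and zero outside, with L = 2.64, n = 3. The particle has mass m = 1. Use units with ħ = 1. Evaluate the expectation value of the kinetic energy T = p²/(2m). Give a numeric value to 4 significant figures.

6.372

T = −(ħ²/2m) d²/dx², so ⟨T⟩ = −(ħ²/2m) ∫ u*·u'' dx / ∫|u|² dx; with m = 1.
d/dx sin(nπx/L) = (nπ/L)·cos(nπx/L) and d²/dx² sin(nπx/L) = −(nπ/L)²·sin(nπx/L); on 0 ≤ x ≤ L, ∫sin²(nπx/L) dx = L/2 and ∫sin(nπx/L)·cos(nπx/L) dx = 0.
State is unnormalized: ∫|u|² dx = 1.3200, and ∫u*·(−ħ²/2m · u'') dx = 8.4116, so ⟨T⟩ = 8.4116 / 1.3200.
⟨T⟩ = 6.3724.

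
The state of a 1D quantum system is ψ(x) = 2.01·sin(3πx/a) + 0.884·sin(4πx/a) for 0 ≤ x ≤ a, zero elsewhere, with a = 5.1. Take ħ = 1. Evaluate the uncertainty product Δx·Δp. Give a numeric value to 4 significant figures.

Δx = √(⟨x²⟩−⟨x⟩²), Δp = √(⟨p²⟩−⟨p⟩²).
On 0 ≤ x ≤ a (j ≠ l): ∫sin²(jπx/a) dx = a/2, ∫sin(jπx/a)·sin(lπx/a) dx = 0; diagonal moments ∫x·sin²(jπx/a) dx = a²/4, ∫x²·sin²(jπx/a) dx = a³·(1/6 − 1/(4j²π²)); cross terms ∫x·sin(jπx/a)·sin(lπx/a) dx = 0 for j + l even and −4jla²/(π²(j² − l²)²) for j + l odd, ∫x²·sin(jπx/a)·sin(lπx/a) dx = (−1)^(j+l)·4jla³/(π²(j² − l²)²); higher powers the same way via product-to-sum and parts. d²/dx² sin(jπx/a) = −(jπ/a)²·sin(jπx/a); on 0 ≤ x ≤ a, ∫sin²(jπx/a) dx = a/2 and ∫sin(jπx/a)·sin(lπx/a) dx = 0 for j ≠ l, so only diagonal terms survive in ∫|ψ|² and ∫ψ·ψ″; ∫ψ·ψ′ dx = [ψ²/2] between the walls = 0.
Normalization: ∫|ψ|² dx = 12.295.
⟨x⟩ = 1.8038, ⟨x²⟩ = 4.7285 ⇒ Δx = 1.2144.
⟨p⟩ = 0.0000, ⟨p²⟩ = 3.8456 ⇒ Δp = 1.9610.
Δx·Δp = 2.3814.

2.381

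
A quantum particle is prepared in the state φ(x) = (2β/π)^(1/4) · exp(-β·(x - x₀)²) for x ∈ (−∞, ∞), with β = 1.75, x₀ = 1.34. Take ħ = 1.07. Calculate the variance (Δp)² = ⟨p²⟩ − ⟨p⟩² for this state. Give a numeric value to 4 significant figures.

2.004

Compute ⟨p⟩ and ⟨p²⟩ separately; (Δp)² = ⟨p²⟩ − ⟨p⟩².
Gaussian moments (u = x − x₀): ∫u^(2j)·e^(−2βu²) du = (2j−1)!!/(4β)^j · √(π/(2β)), odd powers integrate to 0; here √(π/(2β)) = 0.94742. Derivatives: d/dx e^(−βu²) = −2βu·e^(−βu²), d²/dx² e^(−βu²) = (4β²u² − 2β)·e^(−βu²).
⟨p⟩ = 0.0000 and ⟨p²⟩ = 2.0036.
(Δp)² = 2.0036 − (0.0000)² = 2.0036.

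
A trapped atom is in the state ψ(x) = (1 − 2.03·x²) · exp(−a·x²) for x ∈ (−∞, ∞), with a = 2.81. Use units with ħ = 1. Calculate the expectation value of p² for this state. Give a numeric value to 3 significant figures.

p² ψ = −ħ² d²ψ/dx²; ⟨p²⟩ = −ħ² ∫ ψ*·ψ'' dx / ∫|ψ|² dx.
Expand each integrand as polynomial × e^(−2ax²) and use ∫x^(2j)·e^(−2ax²) dx = (2j−1)!!/(4a)^j · √(π/(2a)), odd powers → 0; here √(π/(2a)) = 0.74766. Differentiate with the product rule, d/dx e^(−ax²) = −2ax·e^(−ax²).
State is unnormalized: ∫|ψ|² dx = 0.55076, and ∫ψ*·(−ħ² ψ'') dx = 3.3395, so ⟨p²⟩ = 3.3395 / 0.55076.
⟨p²⟩ = 6.0634.

6.06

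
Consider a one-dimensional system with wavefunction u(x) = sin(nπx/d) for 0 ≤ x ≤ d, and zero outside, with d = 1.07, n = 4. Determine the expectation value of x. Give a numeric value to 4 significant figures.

0.5350

⟨x⟩ = ∫ x·|u|² dx / ∫|u|² dx (integrals over the domain).
With sin²θ = (1 − cos2θ)/2 on 0 ≤ x ≤ d: ∫sin²(nπx/d) dx = d/2, ∫x·sin²(nπx/d) dx = d²/4, ∫x²·sin²(nπx/d) dx = d³·(1/6 − 1/(4n²π²)); higher powers xᵏ the same way, integrating xᵏ·cos(2nπx/d) by parts.
State is unnormalized: ∫|u|² dx = 0.53500, and ∫u*·x·u dx = 0.28623, so ⟨x⟩ = 0.28623 / 0.53500.
⟨x⟩ = 0.53500.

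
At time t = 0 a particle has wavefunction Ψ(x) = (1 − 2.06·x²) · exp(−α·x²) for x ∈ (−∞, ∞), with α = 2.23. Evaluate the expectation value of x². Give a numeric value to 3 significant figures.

0.0665

⟨x²⟩ = ∫ x²·|Ψ|² dx / ∫|Ψ|² dx (integrals over the domain).
Expand each integrand as polynomial × e^(−2αx²) and use ∫x^(2j)·e^(−2αx²) dx = (2j−1)!!/(4α)^j · √(π/(2α)), odd powers → 0; here √(π/(2α)) = 0.83928.
State is unnormalized: ∫|Ψ|² dx = 0.58592, and ∫Ψ*·x²·Ψ dx = 0.038987, so ⟨x²⟩ = 0.038987 / 0.58592.
⟨x²⟩ = 0.066540.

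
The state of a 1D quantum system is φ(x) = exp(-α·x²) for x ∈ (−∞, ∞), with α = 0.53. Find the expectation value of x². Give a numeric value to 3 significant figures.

⟨x²⟩ = ∫ x²·|φ|² dx / ∫|φ|² dx (integrals over the domain).
Gaussian moments: ∫x^(2j)·e^(−2αx²) dx = (2j−1)!!/(4α)^j · √(π/(2α)), odd powers integrate to 0; here √(π/(2α)) = 1.7216.
State is unnormalized: ∫|φ|² dx = 1.7216, and ∫φ*·x²·φ dx = 0.81206, so ⟨x²⟩ = 0.81206 / 1.7216.
⟨x²⟩ = 0.47170.

0.472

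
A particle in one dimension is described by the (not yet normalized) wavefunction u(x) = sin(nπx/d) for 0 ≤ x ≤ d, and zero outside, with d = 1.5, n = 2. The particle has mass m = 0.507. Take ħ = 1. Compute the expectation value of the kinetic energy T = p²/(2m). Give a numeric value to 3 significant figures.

T = −(ħ²/2m) d²/dx², so ⟨T⟩ = −(ħ²/2m) ∫ u*·u'' dx / ∫|u|² dx; with m = 0.507.
d/dx sin(nπx/d) = (nπ/d)·cos(nπx/d) and d²/dx² sin(nπx/d) = −(nπ/d)²·sin(nπx/d); on 0 ≤ x ≤ d, ∫sin²(nπx/d) dx = d/2 and ∫sin(nπx/d)·cos(nπx/d) dx = 0.
State is unnormalized: ∫|u|² dx = 0.75000, and ∫u*·(−ħ²/2m · u'') dx = 12.978, so ⟨T⟩ = 12.978 / 0.75000.
⟨T⟩ = 17.304.

17.3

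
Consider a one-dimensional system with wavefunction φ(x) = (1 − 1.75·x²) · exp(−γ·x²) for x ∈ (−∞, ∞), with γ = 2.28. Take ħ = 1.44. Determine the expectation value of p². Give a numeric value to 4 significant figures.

10.68

p² φ = −ħ² d²φ/dx²; ⟨p²⟩ = −ħ² ∫ φ*·φ'' dx / ∫|φ|² dx.
Expand each integrand as polynomial × e^(−2γx²) and use ∫x^(2j)·e^(−2γx²) dx = (2j−1)!!/(4γ)^j · √(π/(2γ)), odd powers → 0; here √(π/(2γ)) = 0.83003. Differentiate with the product rule, d/dx e^(−γx²) = −2γx·e^(−γx²).
State is unnormalized: ∫|φ|² dx = 0.60317, and ∫φ*·(−ħ² φ'') dx = 6.4416, so ⟨p²⟩ = 6.4416 / 0.60317.
⟨p²⟩ = 10.680.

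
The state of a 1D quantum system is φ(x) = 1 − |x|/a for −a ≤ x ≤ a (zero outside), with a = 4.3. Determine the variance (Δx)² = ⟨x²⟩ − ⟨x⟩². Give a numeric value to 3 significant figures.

Compute ⟨x⟩ and ⟨x²⟩ separately, then (Δx)² = ⟨x²⟩ − ⟨x⟩².
φ is even, so ∫ over [−a, a] = 2∫₀ᵃ with φ = 1 − x/a there: ∫₀ᵃ (1 − x/a)² dx = a/3, ∫₀ᵃ x²(1 − x/a)² dx = a³/30, ∫₀ᵃ x⁴(1 − x/a)² dx = a⁵/105.
Normalization: ∫|φ|² dx = 2.8667.
⟨x⟩ = 0.0000 and ⟨x²⟩ = 1.8490.
(Δx)² = 1.8490 − (0.0000)² = 1.8490.

1.85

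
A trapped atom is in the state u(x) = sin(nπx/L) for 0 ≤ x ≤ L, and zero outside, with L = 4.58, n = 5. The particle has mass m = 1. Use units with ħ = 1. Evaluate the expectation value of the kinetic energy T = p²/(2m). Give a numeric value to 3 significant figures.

T = −(ħ²/2m) d²/dx², so ⟨T⟩ = −(ħ²/2m) ∫ u*·u'' dx / ∫|u|² dx; with m = 1.
d/dx sin(nπx/L) = (nπ/L)·cos(nπx/L) and d²/dx² sin(nπx/L) = −(nπ/L)²·sin(nπx/L); on 0 ≤ x ≤ L, ∫sin²(nπx/L) dx = L/2 and ∫sin(nπx/L)·cos(nπx/L) dx = 0.
State is unnormalized: ∫|u|² dx = 2.2900, and ∫u*·(−ħ²/2m · u'') dx = 13.468, so ⟨T⟩ = 13.468 / 2.2900.
⟨T⟩ = 5.8814.

5.88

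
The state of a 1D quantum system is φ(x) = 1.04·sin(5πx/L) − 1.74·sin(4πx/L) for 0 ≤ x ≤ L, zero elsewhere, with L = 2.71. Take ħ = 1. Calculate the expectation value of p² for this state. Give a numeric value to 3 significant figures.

24.7

p² φ = −ħ² d²φ/dx²; ⟨p²⟩ = −ħ² ∫ φ*·φ'' dx / ∫|φ|² dx.
d²/dx² sin(jπx/L) = −(jπ/L)²·sin(jπx/L); on 0 ≤ x ≤ L, ∫sin²(jπx/L) dx = L/2 and ∫sin(jπx/L)·sin(lπx/L) dx = 0 for j ≠ l, so only diagonal terms survive in ∫|φ|² and ∫φ·φ″; ∫φ·φ′ dx = [φ²/2] between the walls = 0.
State is unnormalized: ∫|φ|² dx = 5.5680, and ∫φ*·(−ħ² φ'') dx = 137.45, so ⟨p²⟩ = 137.45 / 5.5680.
⟨p²⟩ = 24.686.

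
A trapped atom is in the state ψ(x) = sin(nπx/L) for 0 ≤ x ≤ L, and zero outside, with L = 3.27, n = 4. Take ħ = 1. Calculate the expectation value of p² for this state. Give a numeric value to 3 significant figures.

p² ψ = −ħ² d²ψ/dx²; ⟨p²⟩ = −ħ² ∫ ψ*·ψ'' dx / ∫|ψ|² dx.
d/dx sin(nπx/L) = (nπ/L)·cos(nπx/L) and d²/dx² sin(nπx/L) = −(nπ/L)²·sin(nπx/L); on 0 ≤ x ≤ L, ∫sin²(nπx/L) dx = L/2 and ∫sin(nπx/L)·cos(nπx/L) dx = 0.
State is unnormalized: ∫|ψ|² dx = 1.6350, and ∫ψ*·(−ħ² ψ'') dx = 24.146, so ⟨p²⟩ = 24.146 / 1.6350.
⟨p²⟩ = 14.768.

14.8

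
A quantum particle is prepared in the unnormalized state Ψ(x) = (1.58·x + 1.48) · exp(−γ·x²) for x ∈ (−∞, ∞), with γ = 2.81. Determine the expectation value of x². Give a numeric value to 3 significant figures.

⟨x²⟩ = ∫ x²·|Ψ|² dx / ∫|Ψ|² dx (integrals over the domain).
Expand each integrand as polynomial × e^(−2γx²) and use ∫x^(2j)·e^(−2γx²) dx = (2j−1)!!/(4γ)^j · √(π/(2γ)), odd powers → 0; here √(π/(2γ)) = 0.74766.
State is unnormalized: ∫|Ψ|² dx = 1.8037, and ∫Ψ*·x²·Ψ dx = 0.19002, so ⟨x²⟩ = 0.19002 / 1.8037.
⟨x²⟩ = 0.10535.

0.105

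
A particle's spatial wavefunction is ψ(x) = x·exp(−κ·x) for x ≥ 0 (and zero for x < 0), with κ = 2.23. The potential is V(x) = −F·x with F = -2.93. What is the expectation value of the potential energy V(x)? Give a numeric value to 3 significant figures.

1.97

⟨V⟩ = ∫ V(x)·|ψ|² dx / ∫|ψ|² dx.
Every integrand reduces to terms xʲ·e^(−2κx) on [0, ∞); use ∫₀^∞ xʲ·e^(−2κx) dx = j!/(2κ)^(j+1).
State is unnormalized: ∫|ψ|² dx = 0.022544, and ∫ψ*·V(x)·ψ dx = 0.044430, so ⟨V⟩ = 0.044430 / 0.022544.
⟨V⟩ = 1.9709.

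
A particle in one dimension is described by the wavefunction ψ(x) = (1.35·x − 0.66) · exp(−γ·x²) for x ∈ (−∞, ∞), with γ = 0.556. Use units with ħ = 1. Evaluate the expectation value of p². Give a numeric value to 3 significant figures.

p² ψ = −ħ² d²ψ/dx²; ⟨p²⟩ = −ħ² ∫ ψ*·ψ'' dx / ∫|ψ|² dx.
Expand each integrand as polynomial × e^(−2γx²) and use ∫x^(2j)·e^(−2γx²) dx = (2j−1)!!/(4γ)^j · √(π/(2γ)), odd powers → 0; here √(π/(2γ)) = 1.6808. Differentiate with the product rule, d/dx e^(−γx²) = −2γx·e^(−γx²).
State is unnormalized: ∫|ψ|² dx = 2.1096, and ∫ψ*·(−ħ² ψ'') dx = 2.7046, so ⟨p²⟩ = 2.7046 / 2.1096.
⟨p²⟩ = 1.2821.

1.28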